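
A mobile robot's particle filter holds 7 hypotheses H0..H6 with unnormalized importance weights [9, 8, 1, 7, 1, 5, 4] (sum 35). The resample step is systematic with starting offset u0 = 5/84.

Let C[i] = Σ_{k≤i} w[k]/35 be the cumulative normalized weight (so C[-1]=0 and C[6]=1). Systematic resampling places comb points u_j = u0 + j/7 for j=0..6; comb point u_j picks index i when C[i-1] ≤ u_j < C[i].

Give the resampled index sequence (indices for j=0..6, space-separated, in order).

0 0 1 2 3 5 6

C = [9/35, 17/35, 18/35, 5/7, 26/35, 31/35, 1]
j=0: u_0=5/84 ∈ [0, 9/35) → index 0
j=1: u_1=17/84 ∈ [0, 9/35) → index 0
j=2: u_2=29/84 ∈ [9/35, 17/35) → index 1
j=3: u_3=41/84 ∈ [17/35, 18/35) → index 2
j=4: u_4=53/84 ∈ [18/35, 5/7) → index 3
j=5: u_5=65/84 ∈ [26/35, 31/35) → index 5
j=6: u_6=11/12 ∈ [31/35, 1) → index 6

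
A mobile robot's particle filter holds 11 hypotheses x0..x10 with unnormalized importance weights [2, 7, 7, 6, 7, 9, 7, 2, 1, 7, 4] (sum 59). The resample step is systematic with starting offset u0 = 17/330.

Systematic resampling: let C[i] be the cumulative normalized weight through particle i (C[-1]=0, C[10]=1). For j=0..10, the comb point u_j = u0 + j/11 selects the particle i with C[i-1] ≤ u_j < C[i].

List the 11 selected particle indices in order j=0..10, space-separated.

1 1 2 3 4 5 5 6 7 9 10

C = [2/59, 9/59, 16/59, 22/59, 29/59, 38/59, 45/59, 47/59, 48/59, 55/59, 1]
j=0: u_0=17/330 ∈ [2/59, 9/59) → index 1
j=1: u_1=47/330 ∈ [2/59, 9/59) → index 1
j=2: u_2=7/30 ∈ [9/59, 16/59) → index 2
j=3: u_3=107/330 ∈ [16/59, 22/59) → index 3
j=4: u_4=137/330 ∈ [22/59, 29/59) → index 4
j=5: u_5=167/330 ∈ [29/59, 38/59) → index 5
j=6: u_6=197/330 ∈ [29/59, 38/59) → index 5
j=7: u_7=227/330 ∈ [38/59, 45/59) → index 6
j=8: u_8=257/330 ∈ [45/59, 47/59) → index 7
j=9: u_9=287/330 ∈ [48/59, 55/59) → index 9
j=10: u_10=317/330 ∈ [55/59, 1) → index 10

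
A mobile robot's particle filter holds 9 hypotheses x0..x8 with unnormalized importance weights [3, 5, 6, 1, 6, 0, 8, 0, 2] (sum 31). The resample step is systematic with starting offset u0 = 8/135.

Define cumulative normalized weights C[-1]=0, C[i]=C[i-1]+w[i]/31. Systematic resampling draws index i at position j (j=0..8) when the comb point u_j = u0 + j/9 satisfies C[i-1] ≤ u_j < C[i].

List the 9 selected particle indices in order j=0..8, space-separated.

C = [3/31, 8/31, 14/31, 15/31, 21/31, 21/31, 29/31, 29/31, 1]
j=0: u_0=8/135 ∈ [0, 3/31) → index 0
j=1: u_1=23/135 ∈ [3/31, 8/31) → index 1
j=2: u_2=38/135 ∈ [8/31, 14/31) → index 2
j=3: u_3=53/135 ∈ [8/31, 14/31) → index 2
j=4: u_4=68/135 ∈ [15/31, 21/31) → index 4
j=5: u_5=83/135 ∈ [15/31, 21/31) → index 4
j=6: u_6=98/135 ∈ [21/31, 29/31) → index 6
j=7: u_7=113/135 ∈ [21/31, 29/31) → index 6
j=8: u_8=128/135 ∈ [29/31, 1) → index 8

0 1 2 2 4 4 6 6 8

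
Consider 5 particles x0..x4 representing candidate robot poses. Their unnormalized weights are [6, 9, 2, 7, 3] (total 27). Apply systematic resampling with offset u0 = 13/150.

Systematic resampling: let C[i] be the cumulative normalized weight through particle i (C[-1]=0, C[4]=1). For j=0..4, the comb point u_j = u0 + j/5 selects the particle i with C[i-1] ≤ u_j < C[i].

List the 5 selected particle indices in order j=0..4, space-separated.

0 1 1 3 3

C = [2/9, 5/9, 17/27, 8/9, 1]
j=0: u_0=13/150 ∈ [0, 2/9) → index 0
j=1: u_1=43/150 ∈ [2/9, 5/9) → index 1
j=2: u_2=73/150 ∈ [2/9, 5/9) → index 1
j=3: u_3=103/150 ∈ [17/27, 8/9) → index 3
j=4: u_4=133/150 ∈ [17/27, 8/9) → index 3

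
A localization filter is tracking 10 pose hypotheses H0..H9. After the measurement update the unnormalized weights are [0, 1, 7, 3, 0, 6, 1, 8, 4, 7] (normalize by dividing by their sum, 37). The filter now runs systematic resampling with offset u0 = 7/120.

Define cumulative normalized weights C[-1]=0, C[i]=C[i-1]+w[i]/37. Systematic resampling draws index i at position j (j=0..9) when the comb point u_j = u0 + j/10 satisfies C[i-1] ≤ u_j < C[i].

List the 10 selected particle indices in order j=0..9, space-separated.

2 2 3 5 5 7 7 8 9 9

C = [0, 1/37, 8/37, 11/37, 11/37, 17/37, 18/37, 26/37, 30/37, 1]
j=0: u_0=7/120 ∈ [1/37, 8/37) → index 2
j=1: u_1=19/120 ∈ [1/37, 8/37) → index 2
j=2: u_2=31/120 ∈ [8/37, 11/37) → index 3
j=3: u_3=43/120 ∈ [11/37, 17/37) → index 5
j=4: u_4=11/24 ∈ [11/37, 17/37) → index 5
j=5: u_5=67/120 ∈ [18/37, 26/37) → index 7
j=6: u_6=79/120 ∈ [18/37, 26/37) → index 7
j=7: u_7=91/120 ∈ [26/37, 30/37) → index 8
j=8: u_8=103/120 ∈ [30/37, 1) → index 9
j=9: u_9=23/24 ∈ [30/37, 1) → index 9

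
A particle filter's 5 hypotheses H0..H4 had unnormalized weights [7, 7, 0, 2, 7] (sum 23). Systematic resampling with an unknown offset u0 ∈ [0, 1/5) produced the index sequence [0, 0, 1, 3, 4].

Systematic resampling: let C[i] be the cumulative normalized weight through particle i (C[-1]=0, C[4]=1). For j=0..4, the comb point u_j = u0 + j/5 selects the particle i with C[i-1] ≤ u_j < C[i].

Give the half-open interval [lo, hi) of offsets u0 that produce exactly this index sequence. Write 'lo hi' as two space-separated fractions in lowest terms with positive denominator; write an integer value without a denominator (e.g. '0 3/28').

C = [7/23, 14/23, 14/23, 16/23, 1]
j=0 picked index 0: u0 ∈ [0, 7/23)
j=1 picked index 0: u0 ∈ [-1/5, 12/115)
j=2 picked index 1: u0 ∈ [-11/115, 24/115)
j=3 picked index 3: u0 ∈ [1/115, 11/115)
j=4 picked index 4: u0 ∈ [-12/115, 1/5)
intersection: [1/115, 11/115)

1/115 11/115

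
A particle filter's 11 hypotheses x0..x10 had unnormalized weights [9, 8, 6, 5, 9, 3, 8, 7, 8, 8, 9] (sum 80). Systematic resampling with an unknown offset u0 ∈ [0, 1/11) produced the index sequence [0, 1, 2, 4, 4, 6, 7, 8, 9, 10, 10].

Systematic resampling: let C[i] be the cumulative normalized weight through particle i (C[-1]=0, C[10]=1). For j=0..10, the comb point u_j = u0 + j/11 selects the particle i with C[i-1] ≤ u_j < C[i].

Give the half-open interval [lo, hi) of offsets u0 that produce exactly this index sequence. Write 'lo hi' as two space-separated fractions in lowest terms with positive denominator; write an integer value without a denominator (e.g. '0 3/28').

C = [9/80, 17/80, 23/80, 7/20, 37/80, 1/2, 3/5, 11/16, 63/80, 71/80, 1]
j=0 picked index 0: u0 ∈ [0, 9/80)
j=1 picked index 1: u0 ∈ [19/880, 107/880)
j=2 picked index 2: u0 ∈ [27/880, 93/880)
j=3 picked index 4: u0 ∈ [17/220, 167/880)
j=4 picked index 4: u0 ∈ [-3/220, 87/880)
j=5 picked index 6: u0 ∈ [1/22, 8/55)
j=6 picked index 7: u0 ∈ [3/55, 25/176)
j=7 picked index 8: u0 ∈ [9/176, 133/880)
j=8 picked index 9: u0 ∈ [53/880, 141/880)
j=9 picked index 10: u0 ∈ [61/880, 2/11)
j=10 picked index 10: u0 ∈ [-19/880, 1/11)
intersection: [17/220, 1/11)

17/220 1/11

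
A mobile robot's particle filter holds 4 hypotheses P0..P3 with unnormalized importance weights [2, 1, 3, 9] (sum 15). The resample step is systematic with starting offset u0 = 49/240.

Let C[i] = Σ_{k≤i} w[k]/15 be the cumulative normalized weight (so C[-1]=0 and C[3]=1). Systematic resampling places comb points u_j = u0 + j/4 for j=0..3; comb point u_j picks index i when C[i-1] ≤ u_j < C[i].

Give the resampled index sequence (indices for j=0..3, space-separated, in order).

C = [2/15, 1/5, 2/5, 1]
j=0: u_0=49/240 ∈ [1/5, 2/5) → index 2
j=1: u_1=109/240 ∈ [2/5, 1) → index 3
j=2: u_2=169/240 ∈ [2/5, 1) → index 3
j=3: u_3=229/240 ∈ [2/5, 1) → index 3

2 3 3 3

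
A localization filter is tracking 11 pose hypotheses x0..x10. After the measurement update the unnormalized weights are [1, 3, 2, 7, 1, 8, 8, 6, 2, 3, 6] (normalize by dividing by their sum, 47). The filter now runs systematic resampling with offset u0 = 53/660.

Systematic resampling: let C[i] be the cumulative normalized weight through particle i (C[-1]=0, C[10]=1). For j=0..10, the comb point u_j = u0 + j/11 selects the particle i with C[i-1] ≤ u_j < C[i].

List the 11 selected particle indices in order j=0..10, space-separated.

1 3 3 5 5 6 6 7 8 10 10

C = [1/47, 4/47, 6/47, 13/47, 14/47, 22/47, 30/47, 36/47, 38/47, 41/47, 1]
j=0: u_0=53/660 ∈ [1/47, 4/47) → index 1
j=1: u_1=113/660 ∈ [6/47, 13/47) → index 3
j=2: u_2=173/660 ∈ [6/47, 13/47) → index 3
j=3: u_3=233/660 ∈ [14/47, 22/47) → index 5
j=4: u_4=293/660 ∈ [14/47, 22/47) → index 5
j=5: u_5=353/660 ∈ [22/47, 30/47) → index 6
j=6: u_6=413/660 ∈ [22/47, 30/47) → index 6
j=7: u_7=43/60 ∈ [30/47, 36/47) → index 7
j=8: u_8=533/660 ∈ [36/47, 38/47) → index 8
j=9: u_9=593/660 ∈ [41/47, 1) → index 10
j=10: u_10=653/660 ∈ [41/47, 1) → index 10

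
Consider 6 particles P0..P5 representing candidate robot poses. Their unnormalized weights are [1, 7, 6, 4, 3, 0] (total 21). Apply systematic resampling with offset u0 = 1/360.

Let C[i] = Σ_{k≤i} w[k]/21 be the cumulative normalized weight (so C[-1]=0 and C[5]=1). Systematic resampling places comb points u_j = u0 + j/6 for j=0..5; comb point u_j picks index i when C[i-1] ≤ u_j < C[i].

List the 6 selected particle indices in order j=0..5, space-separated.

C = [1/21, 8/21, 2/3, 6/7, 1, 1]
j=0: u_0=1/360 ∈ [0, 1/21) → index 0
j=1: u_1=61/360 ∈ [1/21, 8/21) → index 1
j=2: u_2=121/360 ∈ [1/21, 8/21) → index 1
j=3: u_3=181/360 ∈ [8/21, 2/3) → index 2
j=4: u_4=241/360 ∈ [2/3, 6/7) → index 3
j=5: u_5=301/360 ∈ [2/3, 6/7) → index 3

0 1 1 2 3 3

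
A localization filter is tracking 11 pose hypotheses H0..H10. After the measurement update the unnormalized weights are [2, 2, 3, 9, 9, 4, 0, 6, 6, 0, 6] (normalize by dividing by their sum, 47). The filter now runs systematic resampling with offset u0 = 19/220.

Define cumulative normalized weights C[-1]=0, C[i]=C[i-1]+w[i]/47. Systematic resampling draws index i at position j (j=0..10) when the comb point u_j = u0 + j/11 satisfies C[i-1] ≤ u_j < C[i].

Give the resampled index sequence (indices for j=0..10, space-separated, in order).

2 3 3 4 4 5 7 7 8 10 10

C = [2/47, 4/47, 7/47, 16/47, 25/47, 29/47, 29/47, 35/47, 41/47, 41/47, 1]
j=0: u_0=19/220 ∈ [4/47, 7/47) → index 2
j=1: u_1=39/220 ∈ [7/47, 16/47) → index 3
j=2: u_2=59/220 ∈ [7/47, 16/47) → index 3
j=3: u_3=79/220 ∈ [16/47, 25/47) → index 4
j=4: u_4=9/20 ∈ [16/47, 25/47) → index 4
j=5: u_5=119/220 ∈ [25/47, 29/47) → index 5
j=6: u_6=139/220 ∈ [29/47, 35/47) → index 7
j=7: u_7=159/220 ∈ [29/47, 35/47) → index 7
j=8: u_8=179/220 ∈ [35/47, 41/47) → index 8
j=9: u_9=199/220 ∈ [41/47, 1) → index 10
j=10: u_10=219/220 ∈ [41/47, 1) → index 10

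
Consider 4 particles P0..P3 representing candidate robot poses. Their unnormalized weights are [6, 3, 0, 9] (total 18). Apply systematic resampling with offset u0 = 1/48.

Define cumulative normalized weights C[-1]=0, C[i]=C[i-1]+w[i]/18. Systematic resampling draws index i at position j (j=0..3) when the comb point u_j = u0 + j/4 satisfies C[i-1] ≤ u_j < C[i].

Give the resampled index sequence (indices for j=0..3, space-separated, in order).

0 0 3 3

C = [1/3, 1/2, 1/2, 1]
j=0: u_0=1/48 ∈ [0, 1/3) → index 0
j=1: u_1=13/48 ∈ [0, 1/3) → index 0
j=2: u_2=25/48 ∈ [1/2, 1) → index 3
j=3: u_3=37/48 ∈ [1/2, 1) → index 3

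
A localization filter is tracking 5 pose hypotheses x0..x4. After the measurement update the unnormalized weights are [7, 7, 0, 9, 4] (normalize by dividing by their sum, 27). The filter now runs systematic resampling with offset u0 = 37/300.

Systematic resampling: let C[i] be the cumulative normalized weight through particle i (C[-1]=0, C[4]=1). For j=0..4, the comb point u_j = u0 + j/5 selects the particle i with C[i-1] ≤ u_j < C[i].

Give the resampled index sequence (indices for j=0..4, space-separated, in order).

0 1 3 3 4

C = [7/27, 14/27, 14/27, 23/27, 1]
j=0: u_0=37/300 ∈ [0, 7/27) → index 0
j=1: u_1=97/300 ∈ [7/27, 14/27) → index 1
j=2: u_2=157/300 ∈ [14/27, 23/27) → index 3
j=3: u_3=217/300 ∈ [14/27, 23/27) → index 3
j=4: u_4=277/300 ∈ [23/27, 1) → index 4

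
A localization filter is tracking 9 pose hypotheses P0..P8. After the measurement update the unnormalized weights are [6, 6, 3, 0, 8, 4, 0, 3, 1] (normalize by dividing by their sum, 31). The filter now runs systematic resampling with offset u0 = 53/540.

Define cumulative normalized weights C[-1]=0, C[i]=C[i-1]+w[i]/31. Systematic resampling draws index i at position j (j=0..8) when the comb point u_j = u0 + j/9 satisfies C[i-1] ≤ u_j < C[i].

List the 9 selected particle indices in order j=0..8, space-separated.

C = [6/31, 12/31, 15/31, 15/31, 23/31, 27/31, 27/31, 30/31, 1]
j=0: u_0=53/540 ∈ [0, 6/31) → index 0
j=1: u_1=113/540 ∈ [6/31, 12/31) → index 1
j=2: u_2=173/540 ∈ [6/31, 12/31) → index 1
j=3: u_3=233/540 ∈ [12/31, 15/31) → index 2
j=4: u_4=293/540 ∈ [15/31, 23/31) → index 4
j=5: u_5=353/540 ∈ [15/31, 23/31) → index 4
j=6: u_6=413/540 ∈ [23/31, 27/31) → index 5
j=7: u_7=473/540 ∈ [27/31, 30/31) → index 7
j=8: u_8=533/540 ∈ [30/31, 1) → index 8

0 1 1 2 4 4 5 7 8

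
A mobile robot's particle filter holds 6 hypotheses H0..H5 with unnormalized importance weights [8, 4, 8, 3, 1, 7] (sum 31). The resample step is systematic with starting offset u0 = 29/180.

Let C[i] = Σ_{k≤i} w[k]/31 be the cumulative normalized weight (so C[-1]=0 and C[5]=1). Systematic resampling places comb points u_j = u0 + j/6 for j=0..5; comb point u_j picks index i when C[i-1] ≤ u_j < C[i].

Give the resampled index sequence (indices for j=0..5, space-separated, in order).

0 1 2 3 5 5

C = [8/31, 12/31, 20/31, 23/31, 24/31, 1]
j=0: u_0=29/180 ∈ [0, 8/31) → index 0
j=1: u_1=59/180 ∈ [8/31, 12/31) → index 1
j=2: u_2=89/180 ∈ [12/31, 20/31) → index 2
j=3: u_3=119/180 ∈ [20/31, 23/31) → index 3
j=4: u_4=149/180 ∈ [24/31, 1) → index 5
j=5: u_5=179/180 ∈ [24/31, 1) → index 5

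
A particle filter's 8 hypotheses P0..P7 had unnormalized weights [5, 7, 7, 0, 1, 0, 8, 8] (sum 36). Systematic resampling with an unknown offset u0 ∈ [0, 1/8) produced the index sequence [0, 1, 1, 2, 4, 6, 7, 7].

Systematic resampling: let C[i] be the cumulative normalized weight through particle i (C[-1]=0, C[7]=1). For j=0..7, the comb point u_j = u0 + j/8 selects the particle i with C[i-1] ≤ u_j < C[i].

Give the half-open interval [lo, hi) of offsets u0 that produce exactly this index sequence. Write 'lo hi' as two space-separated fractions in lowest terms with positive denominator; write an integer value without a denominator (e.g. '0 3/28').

1/36 1/18

C = [5/36, 1/3, 19/36, 19/36, 5/9, 5/9, 7/9, 1]
j=0 picked index 0: u0 ∈ [0, 5/36)
j=1 picked index 1: u0 ∈ [1/72, 5/24)
j=2 picked index 1: u0 ∈ [-1/9, 1/12)
j=3 picked index 2: u0 ∈ [-1/24, 11/72)
j=4 picked index 4: u0 ∈ [1/36, 1/18)
j=5 picked index 6: u0 ∈ [-5/72, 11/72)
j=6 picked index 7: u0 ∈ [1/36, 1/4)
j=7 picked index 7: u0 ∈ [-7/72, 1/8)
intersection: [1/36, 1/18)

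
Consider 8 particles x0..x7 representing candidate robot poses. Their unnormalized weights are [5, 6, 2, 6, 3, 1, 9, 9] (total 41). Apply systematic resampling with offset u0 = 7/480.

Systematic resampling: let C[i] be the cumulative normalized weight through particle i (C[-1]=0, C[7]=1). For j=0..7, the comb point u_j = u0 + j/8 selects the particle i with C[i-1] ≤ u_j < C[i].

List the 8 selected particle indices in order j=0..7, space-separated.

0 1 1 3 4 6 6 7

C = [5/41, 11/41, 13/41, 19/41, 22/41, 23/41, 32/41, 1]
j=0: u_0=7/480 ∈ [0, 5/41) → index 0
j=1: u_1=67/480 ∈ [5/41, 11/41) → index 1
j=2: u_2=127/480 ∈ [5/41, 11/41) → index 1
j=3: u_3=187/480 ∈ [13/41, 19/41) → index 3
j=4: u_4=247/480 ∈ [19/41, 22/41) → index 4
j=5: u_5=307/480 ∈ [23/41, 32/41) → index 6
j=6: u_6=367/480 ∈ [23/41, 32/41) → index 6
j=7: u_7=427/480 ∈ [32/41, 1) → index 7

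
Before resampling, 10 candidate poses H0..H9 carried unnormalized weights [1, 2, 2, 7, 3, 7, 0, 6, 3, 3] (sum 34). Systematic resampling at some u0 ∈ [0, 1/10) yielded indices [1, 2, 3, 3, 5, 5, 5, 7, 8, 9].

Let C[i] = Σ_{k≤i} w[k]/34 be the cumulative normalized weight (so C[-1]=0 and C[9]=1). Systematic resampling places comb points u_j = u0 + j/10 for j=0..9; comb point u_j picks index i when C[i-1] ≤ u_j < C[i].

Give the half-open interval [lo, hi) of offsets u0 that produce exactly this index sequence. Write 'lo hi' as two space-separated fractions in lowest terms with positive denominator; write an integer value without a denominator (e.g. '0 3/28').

C = [1/34, 3/34, 5/34, 6/17, 15/34, 11/17, 11/17, 14/17, 31/34, 1]
j=0 picked index 1: u0 ∈ [1/34, 3/34)
j=1 picked index 2: u0 ∈ [-1/85, 4/85)
j=2 picked index 3: u0 ∈ [-9/170, 13/85)
j=3 picked index 3: u0 ∈ [-13/85, 9/170)
j=4 picked index 5: u0 ∈ [7/170, 21/85)
j=5 picked index 5: u0 ∈ [-1/17, 5/34)
j=6 picked index 5: u0 ∈ [-27/170, 4/85)
j=7 picked index 7: u0 ∈ [-9/170, 21/170)
j=8 picked index 8: u0 ∈ [2/85, 19/170)
j=9 picked index 9: u0 ∈ [1/85, 1/10)
intersection: [7/170, 4/85)

7/170 4/85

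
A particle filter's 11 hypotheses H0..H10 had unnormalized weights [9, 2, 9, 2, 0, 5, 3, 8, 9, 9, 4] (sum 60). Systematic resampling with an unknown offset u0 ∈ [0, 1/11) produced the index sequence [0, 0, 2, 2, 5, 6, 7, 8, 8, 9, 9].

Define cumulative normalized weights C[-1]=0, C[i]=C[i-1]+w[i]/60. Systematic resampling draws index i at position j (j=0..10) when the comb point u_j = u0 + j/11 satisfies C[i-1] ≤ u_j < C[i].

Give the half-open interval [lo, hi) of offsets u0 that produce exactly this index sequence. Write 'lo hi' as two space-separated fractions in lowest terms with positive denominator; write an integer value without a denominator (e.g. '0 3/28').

C = [3/20, 11/60, 1/3, 11/30, 11/30, 9/20, 1/2, 19/30, 47/60, 14/15, 1]
j=0 picked index 0: u0 ∈ [0, 3/20)
j=1 picked index 0: u0 ∈ [-1/11, 13/220)
j=2 picked index 2: u0 ∈ [1/660, 5/33)
j=3 picked index 2: u0 ∈ [-59/660, 2/33)
j=4 picked index 5: u0 ∈ [1/330, 19/220)
j=5 picked index 6: u0 ∈ [-1/220, 1/22)
j=6 picked index 7: u0 ∈ [-1/22, 29/330)
j=7 picked index 8: u0 ∈ [-1/330, 97/660)
j=8 picked index 8: u0 ∈ [-31/330, 37/660)
j=9 picked index 9: u0 ∈ [-23/660, 19/165)
j=10 picked index 9: u0 ∈ [-83/660, 4/165)
intersection: [1/330, 4/165)

1/330 4/165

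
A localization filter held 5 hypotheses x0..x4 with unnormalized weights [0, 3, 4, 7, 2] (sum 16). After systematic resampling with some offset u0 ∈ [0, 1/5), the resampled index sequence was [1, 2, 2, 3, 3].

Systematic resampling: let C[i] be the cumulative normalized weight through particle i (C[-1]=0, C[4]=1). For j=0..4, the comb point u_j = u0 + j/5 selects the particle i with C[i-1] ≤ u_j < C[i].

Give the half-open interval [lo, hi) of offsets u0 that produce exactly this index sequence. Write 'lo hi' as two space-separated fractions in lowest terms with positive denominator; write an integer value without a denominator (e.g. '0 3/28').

0 3/80

C = [0, 3/16, 7/16, 7/8, 1]
j=0 picked index 1: u0 ∈ [0, 3/16)
j=1 picked index 2: u0 ∈ [-1/80, 19/80)
j=2 picked index 2: u0 ∈ [-17/80, 3/80)
j=3 picked index 3: u0 ∈ [-13/80, 11/40)
j=4 picked index 3: u0 ∈ [-29/80, 3/40)
intersection: [0, 3/80)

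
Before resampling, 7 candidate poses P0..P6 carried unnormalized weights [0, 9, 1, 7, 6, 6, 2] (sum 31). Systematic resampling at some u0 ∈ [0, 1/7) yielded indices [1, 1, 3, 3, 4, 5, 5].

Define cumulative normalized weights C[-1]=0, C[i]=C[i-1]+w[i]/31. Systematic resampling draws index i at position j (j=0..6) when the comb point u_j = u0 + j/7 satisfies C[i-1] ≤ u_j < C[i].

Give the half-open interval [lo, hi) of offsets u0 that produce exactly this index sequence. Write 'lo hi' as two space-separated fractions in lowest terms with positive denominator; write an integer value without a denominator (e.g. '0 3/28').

C = [0, 9/31, 10/31, 17/31, 23/31, 29/31, 1]
j=0 picked index 1: u0 ∈ [0, 9/31)
j=1 picked index 1: u0 ∈ [-1/7, 32/217)
j=2 picked index 3: u0 ∈ [8/217, 57/217)
j=3 picked index 3: u0 ∈ [-23/217, 26/217)
j=4 picked index 4: u0 ∈ [-5/217, 37/217)
j=5 picked index 5: u0 ∈ [6/217, 48/217)
j=6 picked index 5: u0 ∈ [-25/217, 17/217)
intersection: [8/217, 17/217)

8/217 17/217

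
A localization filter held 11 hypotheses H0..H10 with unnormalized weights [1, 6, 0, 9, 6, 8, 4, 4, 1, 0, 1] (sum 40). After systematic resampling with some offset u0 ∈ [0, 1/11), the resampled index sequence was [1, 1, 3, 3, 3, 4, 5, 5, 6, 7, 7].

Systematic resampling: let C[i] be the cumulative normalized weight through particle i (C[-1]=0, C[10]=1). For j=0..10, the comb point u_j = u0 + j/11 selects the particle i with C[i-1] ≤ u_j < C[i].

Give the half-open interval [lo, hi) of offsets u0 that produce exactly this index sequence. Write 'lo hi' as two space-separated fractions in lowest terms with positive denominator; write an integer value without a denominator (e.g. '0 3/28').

7/220 2/55

C = [1/40, 7/40, 7/40, 2/5, 11/20, 3/4, 17/20, 19/20, 39/40, 39/40, 1]
j=0 picked index 1: u0 ∈ [1/40, 7/40)
j=1 picked index 1: u0 ∈ [-29/440, 37/440)
j=2 picked index 3: u0 ∈ [-3/440, 12/55)
j=3 picked index 3: u0 ∈ [-43/440, 7/55)
j=4 picked index 3: u0 ∈ [-83/440, 2/55)
j=5 picked index 4: u0 ∈ [-3/55, 21/220)
j=6 picked index 5: u0 ∈ [1/220, 9/44)
j=7 picked index 5: u0 ∈ [-19/220, 5/44)
j=8 picked index 6: u0 ∈ [1/44, 27/220)
j=9 picked index 7: u0 ∈ [7/220, 29/220)
j=10 picked index 7: u0 ∈ [-13/220, 9/220)
intersection: [7/220, 2/55)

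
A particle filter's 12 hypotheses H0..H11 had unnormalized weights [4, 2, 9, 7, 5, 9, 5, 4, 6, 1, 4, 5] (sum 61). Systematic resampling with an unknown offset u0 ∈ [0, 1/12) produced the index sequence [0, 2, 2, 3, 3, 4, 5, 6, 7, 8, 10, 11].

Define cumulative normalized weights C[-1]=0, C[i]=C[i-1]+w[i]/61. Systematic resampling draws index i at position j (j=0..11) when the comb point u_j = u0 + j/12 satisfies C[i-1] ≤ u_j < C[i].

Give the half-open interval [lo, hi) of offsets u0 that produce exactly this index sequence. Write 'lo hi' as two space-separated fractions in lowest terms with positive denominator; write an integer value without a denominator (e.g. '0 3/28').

7/366 19/732

C = [4/61, 6/61, 15/61, 22/61, 27/61, 36/61, 41/61, 45/61, 51/61, 52/61, 56/61, 1]
j=0 picked index 0: u0 ∈ [0, 4/61)
j=1 picked index 2: u0 ∈ [11/732, 119/732)
j=2 picked index 2: u0 ∈ [-25/366, 29/366)
j=3 picked index 3: u0 ∈ [-1/244, 27/244)
j=4 picked index 3: u0 ∈ [-16/183, 5/183)
j=5 picked index 4: u0 ∈ [-41/732, 19/732)
j=6 picked index 5: u0 ∈ [-7/122, 11/122)
j=7 picked index 6: u0 ∈ [5/732, 65/732)
j=8 picked index 7: u0 ∈ [1/183, 13/183)
j=9 picked index 8: u0 ∈ [-3/244, 21/244)
j=10 picked index 10: u0 ∈ [7/366, 31/366)
j=11 picked index 11: u0 ∈ [1/732, 1/12)
intersection: [7/366, 19/732)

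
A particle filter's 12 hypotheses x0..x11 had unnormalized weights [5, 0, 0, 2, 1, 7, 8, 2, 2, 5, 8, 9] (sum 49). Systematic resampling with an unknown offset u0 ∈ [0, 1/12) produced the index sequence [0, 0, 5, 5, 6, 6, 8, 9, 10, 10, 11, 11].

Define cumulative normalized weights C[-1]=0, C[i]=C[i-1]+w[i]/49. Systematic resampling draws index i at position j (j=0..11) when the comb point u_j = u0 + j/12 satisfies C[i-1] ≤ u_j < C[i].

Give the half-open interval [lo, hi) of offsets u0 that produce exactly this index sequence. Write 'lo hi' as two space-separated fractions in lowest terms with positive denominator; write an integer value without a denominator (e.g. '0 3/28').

C = [5/49, 5/49, 5/49, 1/7, 8/49, 15/49, 23/49, 25/49, 27/49, 32/49, 40/49, 1]
j=0 picked index 0: u0 ∈ [0, 5/49)
j=1 picked index 0: u0 ∈ [-1/12, 11/588)
j=2 picked index 5: u0 ∈ [-1/294, 41/294)
j=3 picked index 5: u0 ∈ [-17/196, 11/196)
j=4 picked index 6: u0 ∈ [-4/147, 20/147)
j=5 picked index 6: u0 ∈ [-65/588, 31/588)
j=6 picked index 8: u0 ∈ [1/98, 5/98)
j=7 picked index 9: u0 ∈ [-19/588, 41/588)
j=8 picked index 10: u0 ∈ [-2/147, 22/147)
j=9 picked index 10: u0 ∈ [-19/196, 13/196)
j=10 picked index 11: u0 ∈ [-5/294, 1/6)
j=11 picked index 11: u0 ∈ [-59/588, 1/12)
intersection: [1/98, 11/588)

1/98 11/588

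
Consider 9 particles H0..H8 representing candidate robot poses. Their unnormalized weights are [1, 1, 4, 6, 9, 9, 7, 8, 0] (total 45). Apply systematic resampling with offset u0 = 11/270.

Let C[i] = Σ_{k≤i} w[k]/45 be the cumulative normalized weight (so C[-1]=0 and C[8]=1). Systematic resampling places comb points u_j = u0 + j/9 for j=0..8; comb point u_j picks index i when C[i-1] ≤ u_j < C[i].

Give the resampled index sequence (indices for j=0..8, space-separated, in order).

C = [1/45, 2/45, 2/15, 4/15, 7/15, 2/3, 37/45, 1, 1]
j=0: u_0=11/270 ∈ [1/45, 2/45) → index 1
j=1: u_1=41/270 ∈ [2/15, 4/15) → index 3
j=2: u_2=71/270 ∈ [2/15, 4/15) → index 3
j=3: u_3=101/270 ∈ [4/15, 7/15) → index 4
j=4: u_4=131/270 ∈ [7/15, 2/3) → index 5
j=5: u_5=161/270 ∈ [7/15, 2/3) → index 5
j=6: u_6=191/270 ∈ [2/3, 37/45) → index 6
j=7: u_7=221/270 ∈ [2/3, 37/45) → index 6
j=8: u_8=251/270 ∈ [37/45, 1) → index 7

1 3 3 4 5 5 6 6 7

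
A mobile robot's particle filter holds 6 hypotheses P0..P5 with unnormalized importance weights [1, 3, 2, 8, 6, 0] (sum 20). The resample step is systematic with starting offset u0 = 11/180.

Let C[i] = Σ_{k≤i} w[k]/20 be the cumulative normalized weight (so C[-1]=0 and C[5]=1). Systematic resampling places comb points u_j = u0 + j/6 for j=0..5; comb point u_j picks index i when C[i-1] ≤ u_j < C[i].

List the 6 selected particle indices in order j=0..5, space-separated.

1 2 3 3 4 4

C = [1/20, 1/5, 3/10, 7/10, 1, 1]
j=0: u_0=11/180 ∈ [1/20, 1/5) → index 1
j=1: u_1=41/180 ∈ [1/5, 3/10) → index 2
j=2: u_2=71/180 ∈ [3/10, 7/10) → index 3
j=3: u_3=101/180 ∈ [3/10, 7/10) → index 3
j=4: u_4=131/180 ∈ [7/10, 1) → index 4
j=5: u_5=161/180 ∈ [7/10, 1) → index 4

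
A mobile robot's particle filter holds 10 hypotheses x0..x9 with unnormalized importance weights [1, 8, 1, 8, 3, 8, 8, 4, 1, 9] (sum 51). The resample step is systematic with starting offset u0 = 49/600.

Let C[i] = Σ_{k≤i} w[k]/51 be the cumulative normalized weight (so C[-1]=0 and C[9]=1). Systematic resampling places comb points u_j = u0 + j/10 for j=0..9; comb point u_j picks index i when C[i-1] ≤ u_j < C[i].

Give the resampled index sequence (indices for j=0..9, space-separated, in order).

C = [1/51, 3/17, 10/51, 6/17, 7/17, 29/51, 37/51, 41/51, 14/17, 1]
j=0: u_0=49/600 ∈ [1/51, 3/17) → index 1
j=1: u_1=109/600 ∈ [3/17, 10/51) → index 2
j=2: u_2=169/600 ∈ [10/51, 6/17) → index 3
j=3: u_3=229/600 ∈ [6/17, 7/17) → index 4
j=4: u_4=289/600 ∈ [7/17, 29/51) → index 5
j=5: u_5=349/600 ∈ [29/51, 37/51) → index 6
j=6: u_6=409/600 ∈ [29/51, 37/51) → index 6
j=7: u_7=469/600 ∈ [37/51, 41/51) → index 7
j=8: u_8=529/600 ∈ [14/17, 1) → index 9
j=9: u_9=589/600 ∈ [14/17, 1) → index 9

1 2 3 4 5 6 6 7 9 9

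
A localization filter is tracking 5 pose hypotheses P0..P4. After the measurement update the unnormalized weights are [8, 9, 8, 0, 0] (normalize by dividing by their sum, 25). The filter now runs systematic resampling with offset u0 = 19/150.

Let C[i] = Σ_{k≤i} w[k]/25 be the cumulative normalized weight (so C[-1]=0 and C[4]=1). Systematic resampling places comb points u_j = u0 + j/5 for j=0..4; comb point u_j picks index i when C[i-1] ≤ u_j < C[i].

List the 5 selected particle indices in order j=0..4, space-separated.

0 1 1 2 2

C = [8/25, 17/25, 1, 1, 1]
j=0: u_0=19/150 ∈ [0, 8/25) → index 0
j=1: u_1=49/150 ∈ [8/25, 17/25) → index 1
j=2: u_2=79/150 ∈ [8/25, 17/25) → index 1
j=3: u_3=109/150 ∈ [17/25, 1) → index 2
j=4: u_4=139/150 ∈ [17/25, 1) → index 2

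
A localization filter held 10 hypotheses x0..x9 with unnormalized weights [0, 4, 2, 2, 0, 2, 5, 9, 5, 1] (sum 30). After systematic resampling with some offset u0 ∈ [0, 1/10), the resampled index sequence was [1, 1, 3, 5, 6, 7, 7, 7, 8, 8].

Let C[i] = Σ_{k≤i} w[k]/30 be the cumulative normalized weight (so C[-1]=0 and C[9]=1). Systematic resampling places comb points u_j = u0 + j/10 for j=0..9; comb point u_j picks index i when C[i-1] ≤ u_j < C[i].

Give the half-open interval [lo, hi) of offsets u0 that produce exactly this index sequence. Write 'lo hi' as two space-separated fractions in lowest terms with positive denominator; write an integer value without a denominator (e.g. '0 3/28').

0 1/30

C = [0, 2/15, 1/5, 4/15, 4/15, 1/3, 1/2, 4/5, 29/30, 1]
j=0 picked index 1: u0 ∈ [0, 2/15)
j=1 picked index 1: u0 ∈ [-1/10, 1/30)
j=2 picked index 3: u0 ∈ [0, 1/15)
j=3 picked index 5: u0 ∈ [-1/30, 1/30)
j=4 picked index 6: u0 ∈ [-1/15, 1/10)
j=5 picked index 7: u0 ∈ [0, 3/10)
j=6 picked index 7: u0 ∈ [-1/10, 1/5)
j=7 picked index 7: u0 ∈ [-1/5, 1/10)
j=8 picked index 8: u0 ∈ [0, 1/6)
j=9 picked index 8: u0 ∈ [-1/10, 1/15)
intersection: [0, 1/30)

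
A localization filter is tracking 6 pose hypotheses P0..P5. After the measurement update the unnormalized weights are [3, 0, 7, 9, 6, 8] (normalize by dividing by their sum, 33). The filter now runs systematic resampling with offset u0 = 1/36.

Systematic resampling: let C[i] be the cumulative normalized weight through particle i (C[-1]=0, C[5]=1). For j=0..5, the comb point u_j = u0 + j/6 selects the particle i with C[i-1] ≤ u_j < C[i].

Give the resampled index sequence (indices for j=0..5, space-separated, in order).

0 2 3 3 4 5

C = [1/11, 1/11, 10/33, 19/33, 25/33, 1]
j=0: u_0=1/36 ∈ [0, 1/11) → index 0
j=1: u_1=7/36 ∈ [1/11, 10/33) → index 2
j=2: u_2=13/36 ∈ [10/33, 19/33) → index 3
j=3: u_3=19/36 ∈ [10/33, 19/33) → index 3
j=4: u_4=25/36 ∈ [19/33, 25/33) → index 4
j=5: u_5=31/36 ∈ [25/33, 1) → index 5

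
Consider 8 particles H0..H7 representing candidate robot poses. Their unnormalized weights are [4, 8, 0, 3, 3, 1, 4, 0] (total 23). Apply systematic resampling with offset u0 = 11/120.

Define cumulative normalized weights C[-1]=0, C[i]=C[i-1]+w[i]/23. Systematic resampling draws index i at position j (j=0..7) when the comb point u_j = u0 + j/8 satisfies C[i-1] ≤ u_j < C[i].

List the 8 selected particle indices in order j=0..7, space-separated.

0 1 1 1 3 4 6 6

C = [4/23, 12/23, 12/23, 15/23, 18/23, 19/23, 1, 1]
j=0: u_0=11/120 ∈ [0, 4/23) → index 0
j=1: u_1=13/60 ∈ [4/23, 12/23) → index 1
j=2: u_2=41/120 ∈ [4/23, 12/23) → index 1
j=3: u_3=7/15 ∈ [4/23, 12/23) → index 1
j=4: u_4=71/120 ∈ [12/23, 15/23) → index 3
j=5: u_5=43/60 ∈ [15/23, 18/23) → index 4
j=6: u_6=101/120 ∈ [19/23, 1) → index 6
j=7: u_7=29/30 ∈ [19/23, 1) → index 6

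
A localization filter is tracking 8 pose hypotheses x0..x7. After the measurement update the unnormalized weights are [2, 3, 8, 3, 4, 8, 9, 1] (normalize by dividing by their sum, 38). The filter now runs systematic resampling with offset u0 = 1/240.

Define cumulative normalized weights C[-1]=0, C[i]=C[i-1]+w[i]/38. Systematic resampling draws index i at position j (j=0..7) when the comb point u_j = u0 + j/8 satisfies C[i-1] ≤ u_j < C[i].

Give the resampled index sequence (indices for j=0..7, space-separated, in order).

0 1 2 3 4 5 6 6

C = [1/19, 5/38, 13/38, 8/19, 10/19, 14/19, 37/38, 1]
j=0: u_0=1/240 ∈ [0, 1/19) → index 0
j=1: u_1=31/240 ∈ [1/19, 5/38) → index 1
j=2: u_2=61/240 ∈ [5/38, 13/38) → index 2
j=3: u_3=91/240 ∈ [13/38, 8/19) → index 3
j=4: u_4=121/240 ∈ [8/19, 10/19) → index 4
j=5: u_5=151/240 ∈ [10/19, 14/19) → index 5
j=6: u_6=181/240 ∈ [14/19, 37/38) → index 6
j=7: u_7=211/240 ∈ [14/19, 37/38) → index 6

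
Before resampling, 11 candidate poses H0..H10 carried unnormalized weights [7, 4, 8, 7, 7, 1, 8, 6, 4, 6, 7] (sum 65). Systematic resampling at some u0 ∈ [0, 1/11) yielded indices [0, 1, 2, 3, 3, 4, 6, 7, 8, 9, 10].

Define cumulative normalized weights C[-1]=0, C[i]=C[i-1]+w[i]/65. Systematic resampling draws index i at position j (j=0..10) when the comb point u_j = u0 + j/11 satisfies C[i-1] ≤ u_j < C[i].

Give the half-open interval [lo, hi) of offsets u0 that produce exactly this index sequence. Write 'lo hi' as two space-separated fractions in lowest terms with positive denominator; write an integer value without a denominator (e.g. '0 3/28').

14/715 2/55

C = [7/65, 11/65, 19/65, 2/5, 33/65, 34/65, 42/65, 48/65, 4/5, 58/65, 1]
j=0 picked index 0: u0 ∈ [0, 7/65)
j=1 picked index 1: u0 ∈ [12/715, 56/715)
j=2 picked index 2: u0 ∈ [-9/715, 79/715)
j=3 picked index 3: u0 ∈ [14/715, 7/55)
j=4 picked index 3: u0 ∈ [-51/715, 2/55)
j=5 picked index 4: u0 ∈ [-3/55, 38/715)
j=6 picked index 6: u0 ∈ [-16/715, 72/715)
j=7 picked index 7: u0 ∈ [7/715, 73/715)
j=8 picked index 8: u0 ∈ [8/715, 4/55)
j=9 picked index 9: u0 ∈ [-1/55, 53/715)
j=10 picked index 10: u0 ∈ [-12/715, 1/11)
intersection: [14/715, 2/55)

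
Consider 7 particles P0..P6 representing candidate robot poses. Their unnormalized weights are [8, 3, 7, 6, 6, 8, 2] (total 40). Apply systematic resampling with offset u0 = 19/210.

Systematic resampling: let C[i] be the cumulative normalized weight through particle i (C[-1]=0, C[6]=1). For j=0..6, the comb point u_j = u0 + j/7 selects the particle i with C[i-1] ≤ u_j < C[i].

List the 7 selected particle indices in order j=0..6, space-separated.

0 1 2 3 4 5 5

C = [1/5, 11/40, 9/20, 3/5, 3/4, 19/20, 1]
j=0: u_0=19/210 ∈ [0, 1/5) → index 0
j=1: u_1=7/30 ∈ [1/5, 11/40) → index 1
j=2: u_2=79/210 ∈ [11/40, 9/20) → index 2
j=3: u_3=109/210 ∈ [9/20, 3/5) → index 3
j=4: u_4=139/210 ∈ [3/5, 3/4) → index 4
j=5: u_5=169/210 ∈ [3/4, 19/20) → index 5
j=6: u_6=199/210 ∈ [3/4, 19/20) → index 5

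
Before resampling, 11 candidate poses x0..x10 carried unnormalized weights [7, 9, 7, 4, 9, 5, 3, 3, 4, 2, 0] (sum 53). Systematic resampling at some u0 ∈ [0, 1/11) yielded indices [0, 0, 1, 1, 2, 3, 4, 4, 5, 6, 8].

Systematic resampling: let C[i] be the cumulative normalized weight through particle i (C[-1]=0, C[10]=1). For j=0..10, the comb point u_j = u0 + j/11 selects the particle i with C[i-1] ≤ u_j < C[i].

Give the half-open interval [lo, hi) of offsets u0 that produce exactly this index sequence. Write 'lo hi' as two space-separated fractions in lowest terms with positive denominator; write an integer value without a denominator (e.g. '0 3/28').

0 7/583

C = [7/53, 16/53, 23/53, 27/53, 36/53, 41/53, 44/53, 47/53, 51/53, 1, 1]
j=0 picked index 0: u0 ∈ [0, 7/53)
j=1 picked index 0: u0 ∈ [-1/11, 24/583)
j=2 picked index 1: u0 ∈ [-29/583, 70/583)
j=3 picked index 1: u0 ∈ [-82/583, 17/583)
j=4 picked index 2: u0 ∈ [-36/583, 41/583)
j=5 picked index 3: u0 ∈ [-12/583, 32/583)
j=6 picked index 4: u0 ∈ [-21/583, 78/583)
j=7 picked index 4: u0 ∈ [-74/583, 25/583)
j=8 picked index 5: u0 ∈ [-28/583, 27/583)
j=9 picked index 6: u0 ∈ [-26/583, 7/583)
j=10 picked index 8: u0 ∈ [-13/583, 31/583)
intersection: [0, 7/583)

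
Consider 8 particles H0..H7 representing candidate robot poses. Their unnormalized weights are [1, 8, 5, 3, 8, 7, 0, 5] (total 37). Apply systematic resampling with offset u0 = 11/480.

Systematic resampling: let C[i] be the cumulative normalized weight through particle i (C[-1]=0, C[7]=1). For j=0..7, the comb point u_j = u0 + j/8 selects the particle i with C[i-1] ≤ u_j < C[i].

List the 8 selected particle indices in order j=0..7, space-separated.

0 1 2 3 4 4 5 7

C = [1/37, 9/37, 14/37, 17/37, 25/37, 32/37, 32/37, 1]
j=0: u_0=11/480 ∈ [0, 1/37) → index 0
j=1: u_1=71/480 ∈ [1/37, 9/37) → index 1
j=2: u_2=131/480 ∈ [9/37, 14/37) → index 2
j=3: u_3=191/480 ∈ [14/37, 17/37) → index 3
j=4: u_4=251/480 ∈ [17/37, 25/37) → index 4
j=5: u_5=311/480 ∈ [17/37, 25/37) → index 4
j=6: u_6=371/480 ∈ [25/37, 32/37) → index 5
j=7: u_7=431/480 ∈ [32/37, 1) → index 7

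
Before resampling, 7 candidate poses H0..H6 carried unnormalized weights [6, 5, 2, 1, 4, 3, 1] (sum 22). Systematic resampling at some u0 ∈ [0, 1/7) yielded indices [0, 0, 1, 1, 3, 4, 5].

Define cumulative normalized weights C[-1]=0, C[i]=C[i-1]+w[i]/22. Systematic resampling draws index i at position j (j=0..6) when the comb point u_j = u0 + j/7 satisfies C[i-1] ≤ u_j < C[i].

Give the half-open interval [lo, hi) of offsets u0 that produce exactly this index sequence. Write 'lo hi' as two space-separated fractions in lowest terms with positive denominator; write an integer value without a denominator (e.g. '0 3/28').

C = [3/11, 1/2, 13/22, 7/11, 9/11, 21/22, 1]
j=0 picked index 0: u0 ∈ [0, 3/11)
j=1 picked index 0: u0 ∈ [-1/7, 10/77)
j=2 picked index 1: u0 ∈ [-1/77, 3/14)
j=3 picked index 1: u0 ∈ [-12/77, 1/14)
j=4 picked index 3: u0 ∈ [3/154, 5/77)
j=5 picked index 4: u0 ∈ [-6/77, 8/77)
j=6 picked index 5: u0 ∈ [-3/77, 15/154)
intersection: [3/154, 5/77)

3/154 5/77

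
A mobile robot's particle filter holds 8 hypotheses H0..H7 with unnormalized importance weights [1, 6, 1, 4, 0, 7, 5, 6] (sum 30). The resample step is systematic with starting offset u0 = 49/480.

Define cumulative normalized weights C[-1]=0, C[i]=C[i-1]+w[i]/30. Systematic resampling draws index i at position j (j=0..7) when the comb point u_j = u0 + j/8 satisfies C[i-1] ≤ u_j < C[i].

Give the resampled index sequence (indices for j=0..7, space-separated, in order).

1 1 3 5 5 6 7 7

C = [1/30, 7/30, 4/15, 2/5, 2/5, 19/30, 4/5, 1]
j=0: u_0=49/480 ∈ [1/30, 7/30) → index 1
j=1: u_1=109/480 ∈ [1/30, 7/30) → index 1
j=2: u_2=169/480 ∈ [4/15, 2/5) → index 3
j=3: u_3=229/480 ∈ [2/5, 19/30) → index 5
j=4: u_4=289/480 ∈ [2/5, 19/30) → index 5
j=5: u_5=349/480 ∈ [19/30, 4/5) → index 6
j=6: u_6=409/480 ∈ [4/5, 1) → index 7
j=7: u_7=469/480 ∈ [4/5, 1) → index 7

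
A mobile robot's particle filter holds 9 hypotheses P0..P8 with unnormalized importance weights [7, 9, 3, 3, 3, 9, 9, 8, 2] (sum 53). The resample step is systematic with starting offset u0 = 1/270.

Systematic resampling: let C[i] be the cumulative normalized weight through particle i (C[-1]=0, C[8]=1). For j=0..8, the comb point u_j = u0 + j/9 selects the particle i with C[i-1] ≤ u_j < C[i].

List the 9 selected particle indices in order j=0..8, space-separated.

0 0 1 2 4 5 6 6 7

C = [7/53, 16/53, 19/53, 22/53, 25/53, 34/53, 43/53, 51/53, 1]
j=0: u_0=1/270 ∈ [0, 7/53) → index 0
j=1: u_1=31/270 ∈ [0, 7/53) → index 0
j=2: u_2=61/270 ∈ [7/53, 16/53) → index 1
j=3: u_3=91/270 ∈ [16/53, 19/53) → index 2
j=4: u_4=121/270 ∈ [22/53, 25/53) → index 4
j=5: u_5=151/270 ∈ [25/53, 34/53) → index 5
j=6: u_6=181/270 ∈ [34/53, 43/53) → index 6
j=7: u_7=211/270 ∈ [34/53, 43/53) → index 6
j=8: u_8=241/270 ∈ [43/53, 51/53) → index 7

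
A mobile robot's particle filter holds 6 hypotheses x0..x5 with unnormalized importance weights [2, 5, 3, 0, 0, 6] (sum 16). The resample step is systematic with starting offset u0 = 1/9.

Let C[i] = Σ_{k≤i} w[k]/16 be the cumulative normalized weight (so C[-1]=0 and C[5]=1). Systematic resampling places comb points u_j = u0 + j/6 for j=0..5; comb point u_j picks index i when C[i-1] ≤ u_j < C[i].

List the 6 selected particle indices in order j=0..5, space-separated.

0 1 2 2 5 5

C = [1/8, 7/16, 5/8, 5/8, 5/8, 1]
j=0: u_0=1/9 ∈ [0, 1/8) → index 0
j=1: u_1=5/18 ∈ [1/8, 7/16) → index 1
j=2: u_2=4/9 ∈ [7/16, 5/8) → index 2
j=3: u_3=11/18 ∈ [7/16, 5/8) → index 2
j=4: u_4=7/9 ∈ [5/8, 1) → index 5
j=5: u_5=17/18 ∈ [5/8, 1) → index 5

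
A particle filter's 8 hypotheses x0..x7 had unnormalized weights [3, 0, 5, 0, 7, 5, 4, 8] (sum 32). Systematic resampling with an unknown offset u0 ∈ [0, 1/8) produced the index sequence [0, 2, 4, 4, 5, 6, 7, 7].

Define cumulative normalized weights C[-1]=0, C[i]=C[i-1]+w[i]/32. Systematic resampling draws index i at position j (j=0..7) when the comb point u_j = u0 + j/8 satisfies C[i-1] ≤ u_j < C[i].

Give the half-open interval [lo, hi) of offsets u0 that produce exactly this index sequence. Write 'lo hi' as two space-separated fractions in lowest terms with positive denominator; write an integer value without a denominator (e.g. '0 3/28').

0 3/32

C = [3/32, 3/32, 1/4, 1/4, 15/32, 5/8, 3/4, 1]
j=0 picked index 0: u0 ∈ [0, 3/32)
j=1 picked index 2: u0 ∈ [-1/32, 1/8)
j=2 picked index 4: u0 ∈ [0, 7/32)
j=3 picked index 4: u0 ∈ [-1/8, 3/32)
j=4 picked index 5: u0 ∈ [-1/32, 1/8)
j=5 picked index 6: u0 ∈ [0, 1/8)
j=6 picked index 7: u0 ∈ [0, 1/4)
j=7 picked index 7: u0 ∈ [-1/8, 1/8)
intersection: [0, 3/32)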